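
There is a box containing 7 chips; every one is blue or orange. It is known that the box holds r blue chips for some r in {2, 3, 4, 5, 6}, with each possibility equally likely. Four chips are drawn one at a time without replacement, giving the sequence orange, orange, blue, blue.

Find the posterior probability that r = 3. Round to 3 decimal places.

Under each hypothesis, the probability of the observed sequence is: P(data | r = 2) = (5/7)(4/6)(2/5)(1/4) = 1/21; P(data | r = 3) = (4/7)(3/6)(3/5)(2/4) = 3/35; P(data | r = 4) = (3/7)(2/6)(4/5)(3/4) = 3/35; P(data | r = 5) = (2/7)(1/6)(5/5)(4/4) = 1/21; P(data | r = 6) = (1/7)(0/6) = 0.
Multiplying each by its prior: 1/5 · 1/21 = 1/105, 1/5 · 3/35 = 3/175, 1/5 · 3/35 = 3/175, 1/5 · 1/21 = 1/105, 1/5 · 0 = 0; with total 4/75.
Hence P(r = 3 | data) = (3/175) / (4/75) = 9/28.

0.321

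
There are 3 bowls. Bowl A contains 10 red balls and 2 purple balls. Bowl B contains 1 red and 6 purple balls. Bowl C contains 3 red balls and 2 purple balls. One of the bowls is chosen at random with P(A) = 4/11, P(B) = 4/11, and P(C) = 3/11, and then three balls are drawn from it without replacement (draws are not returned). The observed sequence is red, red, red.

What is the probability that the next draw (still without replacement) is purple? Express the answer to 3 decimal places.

The likelihood of the observed sequence under each hypothesis: P(data | bowl A) = (10/12)(9/11)(8/10) = 0.54545; P(data | bowl B) = (1/7)(0/6) = 0; P(data | bowl C) = (3/5)(2/4)(1/3) = 0.1.
The prior-weighted likelihoods are 4/11 · 0.54545 = 0.19835, 4/11 · 0 = 0, 3/11 · 0.1 = 0.027273; with total 0.22562.
Dividing through by the total gives posterior P(bowl A | data) = 0.87912, P(bowl B | data) = 0, P(bowl C | data) = 0.12088.
Averaging over the posterior, P(purple next | data) = (2/9)(0.87912) + (1)(0.12088) = 0.31624.

0.316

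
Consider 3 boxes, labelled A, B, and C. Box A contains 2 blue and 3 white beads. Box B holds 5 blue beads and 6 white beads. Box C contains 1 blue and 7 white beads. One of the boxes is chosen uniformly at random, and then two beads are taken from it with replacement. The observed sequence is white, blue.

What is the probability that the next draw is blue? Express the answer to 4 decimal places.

For each hypothesis, P(data | H) works out to: P(data | box A) = (3/5)(2/5) = 0.24; P(data | box B) = (6/11)(5/11) = 0.24793; P(data | box C) = (7/8)(1/8) = 0.10938.
The prior-weighted likelihoods are 1/3 · 0.24 = 0.08, 1/3 · 0.24793 = 0.082645, 1/3 · 0.10938 = 0.036458; these sum to 0.1991.
The posterior is then P(box A | data) = 0.4018, P(box B | data) = 0.41508, P(box C | data) = 0.18311.
Averaging over the posterior, P(blue next | data) = (2/5)(0.4018) + (5/11)(0.41508) + (1/8)(0.18311) = 0.37228.

0.3723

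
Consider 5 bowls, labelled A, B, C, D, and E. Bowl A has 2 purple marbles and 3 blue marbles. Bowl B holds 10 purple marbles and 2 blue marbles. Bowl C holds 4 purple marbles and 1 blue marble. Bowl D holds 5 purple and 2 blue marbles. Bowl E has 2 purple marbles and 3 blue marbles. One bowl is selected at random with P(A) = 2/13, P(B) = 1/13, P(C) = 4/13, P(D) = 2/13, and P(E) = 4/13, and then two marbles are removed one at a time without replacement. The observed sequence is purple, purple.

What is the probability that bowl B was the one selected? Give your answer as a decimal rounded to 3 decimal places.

0.147

Under each hypothesis, the probability of the observed sequence is: P(data | bowl A) = (2/5)(1/4) = 0.1; P(data | bowl B) = (10/12)(9/11) = 0.68182; P(data | bowl C) = (4/5)(3/4) = 0.6; P(data | bowl D) = (5/7)(4/6) = 0.47619; P(data | bowl E) = (2/5)(1/4) = 0.1.
The prior-weighted likelihoods are 2/13 · 0.1 = 0.015385, 1/13 · 0.68182 = 0.052448, 4/13 · 0.6 = 0.18462, 2/13 · 0.47619 = 0.07326, 4/13 · 0.1 = 0.030769; with total 0.35648.
Therefore the posterior P(bowl B | data) = (0.052448) / (0.35648) = 0.14713.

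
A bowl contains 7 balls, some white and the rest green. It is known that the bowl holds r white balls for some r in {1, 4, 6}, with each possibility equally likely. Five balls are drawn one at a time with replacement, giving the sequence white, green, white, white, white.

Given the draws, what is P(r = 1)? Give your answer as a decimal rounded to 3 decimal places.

0.003

The likelihood of the observed sequence under each hypothesis: P(data | r = 1) = (1/7)(6/7)(1/7)(1/7)(1/7) = 0.00035699; P(data | r = 4) = (4/7)(3/7)(4/7)(4/7)(4/7) = 0.045695; P(data | r = 6) = (6/7)(1/7)(6/7)(6/7)(6/7) = 0.077111.
Weighting by the prior gives 1/3 · 0.00035699 = 0.000119, 1/3 · 0.045695 = 0.015232, 1/3 · 0.077111 = 0.025704; with total 0.041054.
Hence P(r = 1 | data) = (0.000119) / (0.041054) = 0.0028986.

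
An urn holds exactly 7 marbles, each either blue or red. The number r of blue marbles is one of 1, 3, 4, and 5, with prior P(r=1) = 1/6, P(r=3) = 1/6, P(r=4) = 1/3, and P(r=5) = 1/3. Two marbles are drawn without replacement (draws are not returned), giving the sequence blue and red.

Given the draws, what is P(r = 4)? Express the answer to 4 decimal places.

0.3871

Compute the likelihood of the observed sequence for each case: P(data | r = 1) = (1/7)(6/6) = 1/7; P(data | r = 3) = (3/7)(4/6) = 2/7; P(data | r = 4) = (4/7)(3/6) = 2/7; P(data | r = 5) = (5/7)(2/6) = 5/21.
Weighting by the prior gives 1/6 · 1/7 = 1/42, 1/6 · 2/7 = 1/21, 1/3 · 2/7 = 2/21, 1/3 · 5/21 = 5/63; summing to 31/126.
So P(r = 4 | data) = (2/21) / (31/126) = 12/31.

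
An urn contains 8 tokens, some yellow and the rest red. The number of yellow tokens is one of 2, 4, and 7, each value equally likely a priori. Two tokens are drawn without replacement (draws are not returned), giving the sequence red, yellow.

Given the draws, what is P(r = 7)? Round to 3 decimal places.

0.200

Compute the likelihood of the observed sequence for each case: P(data | r = 2) = (6/8)(2/7) = 3/14; P(data | r = 4) = (4/8)(4/7) = 2/7; P(data | r = 7) = (1/8)(7/7) = 1/8.
The prior-weighted likelihoods are 1/3 · 3/14 = 1/14, 1/3 · 2/7 = 2/21, 1/3 · 1/8 = 1/24; with total 5/24.
Hence P(r = 7 | data) = (1/24) / (5/24) = 1/5.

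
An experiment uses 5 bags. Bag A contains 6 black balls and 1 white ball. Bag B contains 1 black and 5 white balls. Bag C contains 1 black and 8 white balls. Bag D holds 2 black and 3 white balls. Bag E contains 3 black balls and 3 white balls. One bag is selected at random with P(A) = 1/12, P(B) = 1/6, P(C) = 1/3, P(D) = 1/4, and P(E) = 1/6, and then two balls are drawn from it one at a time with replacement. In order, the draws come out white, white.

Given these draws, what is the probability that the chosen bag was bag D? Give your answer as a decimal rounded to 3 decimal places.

For each hypothesis, P(data | H) works out to: P(data | bag A) = (1/7)(1/7) = 0.020408; P(data | bag B) = (5/6)(5/6) = 0.69444; P(data | bag C) = (8/9)(8/9) = 0.79012; P(data | bag D) = (3/5)(3/5) = 0.36; P(data | bag E) = (3/6)(3/6) = 0.25.
The prior-weighted likelihoods are 1/12 · 0.020408 = 0.0017007, 1/6 · 0.69444 = 0.11574, 1/3 · 0.79012 = 0.26337, 1/4 · 0.36 = 0.09, 1/6 · 0.25 = 0.041667; summing to 0.51248.
By Bayes' rule, P(bag D | data) = (0.09) / (0.51248) = 0.17562.

0.176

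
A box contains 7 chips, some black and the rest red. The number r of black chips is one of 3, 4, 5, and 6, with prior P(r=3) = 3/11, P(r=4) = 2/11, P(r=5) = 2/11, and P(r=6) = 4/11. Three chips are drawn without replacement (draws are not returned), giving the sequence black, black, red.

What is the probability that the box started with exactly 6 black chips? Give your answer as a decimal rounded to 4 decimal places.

The likelihood of the observed sequence under each hypothesis: P(data | r = 3) = (3/7)(2/6)(4/5) = 0.11429; P(data | r = 4) = (4/7)(3/6)(3/5) = 0.17143; P(data | r = 5) = (5/7)(4/6)(2/5) = 0.19048; P(data | r = 6) = (6/7)(5/6)(1/5) = 0.14286.
The prior-weighted likelihoods are 3/11 · 0.11429 = 0.031169, 2/11 · 0.17143 = 0.031169, 2/11 · 0.19048 = 0.034632, 4/11 · 0.14286 = 0.051948; with total 0.14892.
So P(r = 6 | data) = (0.051948) / (0.14892) = 0.34884.

0.3488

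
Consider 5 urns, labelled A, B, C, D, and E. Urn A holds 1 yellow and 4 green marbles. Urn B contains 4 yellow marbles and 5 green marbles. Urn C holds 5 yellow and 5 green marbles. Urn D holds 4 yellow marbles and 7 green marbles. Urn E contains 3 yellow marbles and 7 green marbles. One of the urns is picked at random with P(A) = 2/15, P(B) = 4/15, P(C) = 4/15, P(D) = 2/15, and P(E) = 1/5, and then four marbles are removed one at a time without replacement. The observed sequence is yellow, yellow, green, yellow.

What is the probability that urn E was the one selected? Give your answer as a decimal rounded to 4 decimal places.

0.0539

The likelihood of the observed sequence under each hypothesis: P(data | urn A) = (1/5)(0/4) = 0; P(data | urn B) = (4/9)(3/8)(5/7)(2/6) = 0.039683; P(data | urn C) = (5/10)(4/9)(5/8)(3/7) = 0.059524; P(data | urn D) = (4/11)(3/10)(7/9)(2/8) = 0.021212; P(data | urn E) = (3/10)(2/9)(7/8)(1/7) = 0.0083333.
The prior-weighted likelihoods are 2/15 · 0 = 0, 4/15 · 0.039683 = 0.010582, 4/15 · 0.059524 = 0.015873, 2/15 · 0.021212 = 0.0028283, 1/5 · 0.0083333 = 0.0016667; these sum to 0.03095.
By Bayes' rule, P(urn E | data) = (0.0016667) / (0.03095) = 0.05385.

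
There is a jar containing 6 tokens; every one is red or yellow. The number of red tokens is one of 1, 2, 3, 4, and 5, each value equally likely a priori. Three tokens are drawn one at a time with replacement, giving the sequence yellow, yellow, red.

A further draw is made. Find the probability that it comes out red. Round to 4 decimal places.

Under each hypothesis, the probability of the observed sequence is: P(data | r = 1) = (5/6)(5/6)(1/6) = 25/216; P(data | r = 2) = (4/6)(4/6)(2/6) = 4/27; P(data | r = 3) = (3/6)(3/6)(3/6) = 1/8; P(data | r = 4) = (2/6)(2/6)(4/6) = 2/27; P(data | r = 5) = (1/6)(1/6)(5/6) = 5/216.
The prior-weighted likelihoods are 1/5 · 25/216 = 5/216, 1/5 · 4/27 = 4/135, 1/5 · 1/8 = 1/40, 1/5 · 2/27 = 2/135, 1/5 · 5/216 = 1/216; with total 7/72.
Normalising, the posterior is P(r = 1 | data) = 5/21, P(r = 2 | data) = 32/105, P(r = 3 | data) = 9/35, P(r = 4 | data) = 16/105, P(r = 5 | data) = 1/21.
The predictive probability is P(red next | data) = (1/6)(5/21) + (1/3)(32/105) + (1/2)(9/35) + (2/3)(16/105) + (5/6)(1/21) = 37/90.

0.4111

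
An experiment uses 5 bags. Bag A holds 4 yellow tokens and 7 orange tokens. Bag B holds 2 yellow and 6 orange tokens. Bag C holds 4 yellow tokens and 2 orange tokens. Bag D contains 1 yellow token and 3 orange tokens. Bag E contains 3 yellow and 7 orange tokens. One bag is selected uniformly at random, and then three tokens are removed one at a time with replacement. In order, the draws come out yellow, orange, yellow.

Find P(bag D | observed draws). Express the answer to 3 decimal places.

0.120

The likelihood of the observed sequence under each hypothesis: P(data | bag A) = (4/11)(7/11)(4/11) = 0.084147; P(data | bag B) = (2/8)(6/8)(2/8) = 0.046875; P(data | bag C) = (4/6)(2/6)(4/6) = 0.14815; P(data | bag D) = (1/4)(3/4)(1/4) = 0.046875; P(data | bag E) = (3/10)(7/10)(3/10) = 0.063.
The prior-weighted likelihoods are 1/5 · 0.084147 = 0.016829, 1/5 · 0.046875 = 0.009375, 1/5 · 0.14815 = 0.02963, 1/5 · 0.046875 = 0.009375, 1/5 · 0.063 = 0.0126; summing to 0.077809.
So P(bag D | data) = (0.009375) / (0.077809) = 0.12049.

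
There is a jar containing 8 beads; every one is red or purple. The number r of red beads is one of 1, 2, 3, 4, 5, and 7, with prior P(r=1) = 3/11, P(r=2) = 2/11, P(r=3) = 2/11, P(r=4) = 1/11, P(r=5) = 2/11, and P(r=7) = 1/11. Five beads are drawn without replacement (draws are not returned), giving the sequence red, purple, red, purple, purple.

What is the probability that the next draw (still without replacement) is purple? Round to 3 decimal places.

Compute the likelihood of the observed sequence for each case: P(data | r = 1) = (1/8)(7/7)(0/6) = 0; P(data | r = 2) = (2/8)(6/7)(1/6)(5/5)(4/4) = 1/28; P(data | r = 3) = (3/8)(5/7)(2/6)(4/5)(3/4) = 3/56; P(data | r = 4) = (4/8)(4/7)(3/6)(3/5)(2/4) = 3/70; P(data | r = 5) = (5/8)(3/7)(4/6)(2/5)(1/4) = 1/56; P(data | r = 7) = (7/8)(1/7)(6/6)(0/5) = 0.
Weighting by the prior gives 3/11 · 0 = 0, 2/11 · 1/28 = 1/154, 2/11 · 3/56 = 3/308, 1/11 · 3/70 = 3/770, 2/11 · 1/56 = 1/308, 1/11 · 0 = 0; summing to 9/385.
The posterior is then P(r = 1 | data) = 0, P(r = 2 | data) = 5/18, P(r = 3 | data) = 5/12, P(r = 4 | data) = 1/6, P(r = 5 | data) = 5/36, P(r = 7 | data) = 0.
The predictive probability is P(purple next | data) = (1)(5/18) + (2/3)(5/12) + (1/3)(1/6) + (0)(5/36) = 11/18.

0.611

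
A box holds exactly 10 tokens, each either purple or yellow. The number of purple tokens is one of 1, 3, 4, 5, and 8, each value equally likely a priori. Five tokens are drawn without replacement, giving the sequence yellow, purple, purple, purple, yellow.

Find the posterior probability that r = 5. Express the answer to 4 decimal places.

0.4219

For each hypothesis, P(data | H) works out to: P(data | r = 1) = (9/10)(1/9)(0/8) = 0; P(data | r = 3) = (7/10)(3/9)(2/8)(1/7)(6/6) = 0.0083333; P(data | r = 4) = (6/10)(4/9)(3/8)(2/7)(5/6) = 0.02381; P(data | r = 5) = (5/10)(5/9)(4/8)(3/7)(4/6) = 0.039683; P(data | r = 8) = (2/10)(8/9)(7/8)(6/7)(1/6) = 0.022222.
Weighting by the prior gives 1/5 · 0 = 0, 1/5 · 0.0083333 = 0.0016667, 1/5 · 0.02381 = 0.0047619, 1/5 · 0.039683 = 0.0079365, 1/5 · 0.022222 = 0.0044444; these sum to 0.01881.
Therefore the posterior P(r = 5 | data) = (0.0079365) / (0.01881) = 0.42194.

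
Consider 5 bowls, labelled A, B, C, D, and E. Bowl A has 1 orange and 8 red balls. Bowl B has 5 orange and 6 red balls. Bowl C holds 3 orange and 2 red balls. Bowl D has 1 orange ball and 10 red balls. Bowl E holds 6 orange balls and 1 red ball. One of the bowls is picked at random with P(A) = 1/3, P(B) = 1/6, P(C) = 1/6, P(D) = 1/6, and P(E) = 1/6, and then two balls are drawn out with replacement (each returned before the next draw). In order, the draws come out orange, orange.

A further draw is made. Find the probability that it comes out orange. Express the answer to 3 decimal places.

The likelihood of the observed sequence under each hypothesis: P(data | bowl A) = (1/9)(1/9) = 0.012346; P(data | bowl B) = (5/11)(5/11) = 0.20661; P(data | bowl C) = (3/5)(3/5) = 0.36; P(data | bowl D) = (1/11)(1/11) = 0.0082645; P(data | bowl E) = (6/7)(6/7) = 0.73469.
Weighting by the prior gives 1/3 · 0.012346 = 0.0041152, 1/6 · 0.20661 = 0.034435, 1/6 · 0.36 = 0.06, 1/6 · 0.0082645 = 0.0013774, 1/6 · 0.73469 = 0.12245; these sum to 0.22238.
Dividing through by the total gives posterior P(bowl A | data) = 0.018506, P(bowl B | data) = 0.15485, P(bowl C | data) = 0.26981, P(bowl D | data) = 0.006194, P(bowl E | data) = 0.55064.
The predictive probability is P(orange next | data) = (1/9)(0.018506) + (5/11)(0.15485) + (3/5)(0.26981) + (1/11)(0.006194) + (6/7)(0.55064) = 0.70687.

0.707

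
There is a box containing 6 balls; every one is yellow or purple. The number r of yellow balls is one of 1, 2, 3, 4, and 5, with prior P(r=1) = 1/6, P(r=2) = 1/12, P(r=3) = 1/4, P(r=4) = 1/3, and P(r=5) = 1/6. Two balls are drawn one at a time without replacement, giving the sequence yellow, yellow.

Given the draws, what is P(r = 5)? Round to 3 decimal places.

Compute the likelihood of the observed sequence for each case: P(data | r = 1) = (1/6)(0/5) = 0; P(data | r = 2) = (2/6)(1/5) = 1/15; P(data | r = 3) = (3/6)(2/5) = 1/5; P(data | r = 4) = (4/6)(3/5) = 2/5; P(data | r = 5) = (5/6)(4/5) = 2/3.
The prior-weighted likelihoods are 1/6 · 0 = 0, 1/12 · 1/15 = 1/180, 1/4 · 1/5 = 1/20, 1/3 · 2/5 = 2/15, 1/6 · 2/3 = 1/9; summing to 3/10.
Therefore the posterior P(r = 5 | data) = (1/9) / (3/10) = 10/27.

0.370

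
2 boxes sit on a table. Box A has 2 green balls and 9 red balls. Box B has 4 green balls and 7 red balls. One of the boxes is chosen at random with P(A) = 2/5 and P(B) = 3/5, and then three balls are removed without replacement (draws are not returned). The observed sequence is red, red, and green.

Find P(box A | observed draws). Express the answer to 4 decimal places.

0.3636

Compute the likelihood of the observed sequence for each case: P(data | box A) = (9/11)(8/10)(2/9) = 8/55; P(data | box B) = (7/11)(6/10)(4/9) = 28/165.
Weighting by the prior gives 2/5 · 8/55 = 16/275, 3/5 · 28/165 = 28/275; these sum to 4/25.
So P(box A | data) = (16/275) / (4/25) = 4/11.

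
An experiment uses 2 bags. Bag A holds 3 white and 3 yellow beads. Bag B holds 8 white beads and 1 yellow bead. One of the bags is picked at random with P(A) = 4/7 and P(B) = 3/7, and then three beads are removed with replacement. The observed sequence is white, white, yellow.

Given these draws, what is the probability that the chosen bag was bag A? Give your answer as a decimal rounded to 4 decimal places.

0.6550

Compute the likelihood of the observed sequence for each case: P(data | bag A) = (3/6)(3/6)(3/6) = 0.125; P(data | bag B) = (8/9)(8/9)(1/9) = 0.087791.
The prior-weighted likelihoods are 4/7 · 0.125 = 0.071429, 3/7 · 0.087791 = 0.037625; these sum to 0.10905.
So P(bag A | data) = (0.071429) / (0.10905) = 0.65499.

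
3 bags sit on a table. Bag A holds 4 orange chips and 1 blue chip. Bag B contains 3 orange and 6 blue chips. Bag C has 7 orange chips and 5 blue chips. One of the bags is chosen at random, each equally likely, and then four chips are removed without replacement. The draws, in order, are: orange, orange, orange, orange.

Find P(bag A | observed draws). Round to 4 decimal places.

For each hypothesis, P(data | H) works out to: P(data | bag A) = (4/5)(3/4)(2/3)(1/2) = 0.2; P(data | bag B) = (3/9)(2/8)(1/7)(0/6) = 0; P(data | bag C) = (7/12)(6/11)(5/10)(4/9) = 0.070707.
Multiplying each by its prior: 1/3 · 0.2 = 0.066667, 1/3 · 0 = 0, 1/3 · 0.070707 = 0.023569; these sum to 0.090236.
By Bayes' rule, P(bag A | data) = (0.066667) / (0.090236) = 0.73881.

0.7388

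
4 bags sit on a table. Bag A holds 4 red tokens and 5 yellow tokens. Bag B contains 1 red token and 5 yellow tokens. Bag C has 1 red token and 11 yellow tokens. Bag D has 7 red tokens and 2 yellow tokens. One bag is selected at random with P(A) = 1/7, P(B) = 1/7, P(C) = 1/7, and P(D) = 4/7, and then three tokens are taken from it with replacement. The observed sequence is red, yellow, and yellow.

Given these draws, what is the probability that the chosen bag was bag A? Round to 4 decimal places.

For each hypothesis, P(data | H) works out to: P(data | bag A) = (4/9)(5/9)(5/9) = 0.13717; P(data | bag B) = (1/6)(5/6)(5/6) = 0.11574; P(data | bag C) = (1/12)(11/12)(11/12) = 0.070023; P(data | bag D) = (7/9)(2/9)(2/9) = 0.038409.
Multiplying each by its prior: 1/7 · 0.13717 = 0.019596, 1/7 · 0.11574 = 0.016534, 1/7 · 0.070023 = 0.010003, 4/7 · 0.038409 = 0.021948; with total 0.068082.
By Bayes' rule, P(bag A | data) = (0.019596) / (0.068082) = 0.28783.

0.2878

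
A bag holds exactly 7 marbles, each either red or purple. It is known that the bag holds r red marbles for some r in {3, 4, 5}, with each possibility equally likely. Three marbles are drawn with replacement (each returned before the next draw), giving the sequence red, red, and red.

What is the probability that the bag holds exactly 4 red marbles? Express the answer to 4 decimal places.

The likelihood of the observed sequence under each hypothesis: P(data | r = 3) = (3/7)(3/7)(3/7) = 0.078717; P(data | r = 4) = (4/7)(4/7)(4/7) = 0.18659; P(data | r = 5) = (5/7)(5/7)(5/7) = 0.36443.
The prior-weighted likelihoods are 1/3 · 0.078717 = 0.026239, 1/3 · 0.18659 = 0.062196, 1/3 · 0.36443 = 0.12148; summing to 0.20991.
Hence P(r = 4 | data) = (0.062196) / (0.20991) = 0.2963.

0.2963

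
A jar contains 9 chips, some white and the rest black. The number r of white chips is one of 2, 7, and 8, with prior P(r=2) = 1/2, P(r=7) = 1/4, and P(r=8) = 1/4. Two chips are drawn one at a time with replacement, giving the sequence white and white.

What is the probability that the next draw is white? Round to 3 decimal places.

0.800

Under each hypothesis, the probability of the observed sequence is: P(data | r = 2) = (2/9)(2/9) = 4/81; P(data | r = 7) = (7/9)(7/9) = 49/81; P(data | r = 8) = (8/9)(8/9) = 64/81.
Multiplying each by its prior: 1/2 · 4/81 = 2/81, 1/4 · 49/81 = 49/324, 1/4 · 64/81 = 16/81; summing to 121/324.
The posterior is then P(r = 2 | data) = 0.066116, P(r = 7 | data) = 0.40496, P(r = 8 | data) = 0.52893.
The predictive probability is P(white next | data) = (2/9)(0.066116) + (7/9)(0.40496) + (8/9)(0.52893) = 0.79982.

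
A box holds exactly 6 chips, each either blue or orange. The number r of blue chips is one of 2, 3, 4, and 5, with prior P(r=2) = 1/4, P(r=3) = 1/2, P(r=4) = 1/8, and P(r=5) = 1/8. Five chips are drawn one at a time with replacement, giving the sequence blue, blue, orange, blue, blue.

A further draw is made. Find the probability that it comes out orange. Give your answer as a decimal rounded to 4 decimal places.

For each hypothesis, P(data | H) works out to: P(data | r = 2) = (2/6)(2/6)(4/6)(2/6)(2/6) = 0.0082305; P(data | r = 3) = (3/6)(3/6)(3/6)(3/6)(3/6) = 0.03125; P(data | r = 4) = (4/6)(4/6)(2/6)(4/6)(4/6) = 0.065844; P(data | r = 5) = (5/6)(5/6)(1/6)(5/6)(5/6) = 0.080376.
Multiplying each by its prior: 1/4 · 0.0082305 = 0.0020576, 1/2 · 0.03125 = 0.015625, 1/8 · 0.065844 = 0.0082305, 1/8 · 0.080376 = 0.010047; with total 0.03596.
Normalising, the posterior is P(r = 2 | data) = 0.057219, P(r = 3 | data) = 0.43451, P(r = 4 | data) = 0.22888, P(r = 5 | data) = 0.27939.
Averaging over the posterior, P(orange next | data) = (2/3)(0.057219) + (1/2)(0.43451) + (1/3)(0.22888) + (1/6)(0.27939) = 0.37826.

0.3783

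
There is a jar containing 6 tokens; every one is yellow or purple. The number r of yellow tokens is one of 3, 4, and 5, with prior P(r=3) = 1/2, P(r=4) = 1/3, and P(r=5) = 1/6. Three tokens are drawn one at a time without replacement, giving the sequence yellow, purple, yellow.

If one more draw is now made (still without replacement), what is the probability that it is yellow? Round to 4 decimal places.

Compute the likelihood of the observed sequence for each case: P(data | r = 3) = (3/6)(3/5)(2/4) = 3/20; P(data | r = 4) = (4/6)(2/5)(3/4) = 1/5; P(data | r = 5) = (5/6)(1/5)(4/4) = 1/6.
Weighting by the prior gives 1/2 · 3/20 = 3/40, 1/3 · 1/5 = 1/15, 1/6 · 1/6 = 1/36; these sum to 61/360.
The posterior is then P(r = 3 | data) = 27/61, P(r = 4 | data) = 24/61, P(r = 5 | data) = 10/61.
The predictive probability is P(yellow next | data) = (1/3)(27/61) + (2/3)(24/61) + (1)(10/61) = 35/61.

0.5738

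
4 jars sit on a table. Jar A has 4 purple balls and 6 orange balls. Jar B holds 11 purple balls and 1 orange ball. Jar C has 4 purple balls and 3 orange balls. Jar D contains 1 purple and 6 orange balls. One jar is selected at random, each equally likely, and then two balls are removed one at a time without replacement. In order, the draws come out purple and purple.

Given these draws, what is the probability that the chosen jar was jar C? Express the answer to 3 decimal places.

Under each hypothesis, the probability of the observed sequence is: P(data | jar A) = (4/10)(3/9) = 2/15; P(data | jar B) = (11/12)(10/11) = 5/6; P(data | jar C) = (4/7)(3/6) = 2/7; P(data | jar D) = (1/7)(0/6) = 0.
Multiplying each by its prior: 1/4 · 2/15 = 1/30, 1/4 · 5/6 = 5/24, 1/4 · 2/7 = 1/14, 1/4 · 0 = 0; these sum to 263/840.
Therefore the posterior P(jar C | data) = (1/14) / (263/840) = 60/263.

0.228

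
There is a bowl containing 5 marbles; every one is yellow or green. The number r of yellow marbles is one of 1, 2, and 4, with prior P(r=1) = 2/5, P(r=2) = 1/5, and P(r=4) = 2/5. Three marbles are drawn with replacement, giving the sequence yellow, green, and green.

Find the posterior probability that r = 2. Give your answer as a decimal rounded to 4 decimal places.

0.3103

The likelihood of the observed sequence under each hypothesis: P(data | r = 1) = (1/5)(4/5)(4/5) = 16/125; P(data | r = 2) = (2/5)(3/5)(3/5) = 18/125; P(data | r = 4) = (4/5)(1/5)(1/5) = 4/125.
Weighting by the prior gives 2/5 · 16/125 = 32/625, 1/5 · 18/125 = 18/625, 2/5 · 4/125 = 8/625; summing to 58/625.
Hence P(r = 2 | data) = (18/625) / (58/625) = 9/29.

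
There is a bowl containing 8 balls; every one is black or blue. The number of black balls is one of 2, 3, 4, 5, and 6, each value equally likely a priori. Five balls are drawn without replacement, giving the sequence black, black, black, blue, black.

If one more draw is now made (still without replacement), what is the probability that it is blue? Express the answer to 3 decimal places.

For each hypothesis, P(data | H) works out to: P(data | r = 2) = (2/8)(1/7)(0/6) = 0; P(data | r = 3) = (3/8)(2/7)(1/6)(5/5)(0/4) = 0; P(data | r = 4) = (4/8)(3/7)(2/6)(4/5)(1/4) = 1/70; P(data | r = 5) = (5/8)(4/7)(3/6)(3/5)(2/4) = 3/56; P(data | r = 6) = (6/8)(5/7)(4/6)(2/5)(3/4) = 3/28.
Multiplying each by its prior: 1/5 · 0 = 0, 1/5 · 0 = 0, 1/5 · 1/70 = 1/350, 1/5 · 3/56 = 3/280, 1/5 · 3/28 = 3/140; with total 7/200.
Normalising, the posterior is P(r = 2 | data) = 0, P(r = 3 | data) = 0, P(r = 4 | data) = 4/49, P(r = 5 | data) = 15/49, P(r = 6 | data) = 30/49.
So P(blue next | data) = Σ P(blue next | H) P(H | data) = (1)(4/49) + (2/3)(15/49) + (1/3)(30/49) = 24/49.

0.490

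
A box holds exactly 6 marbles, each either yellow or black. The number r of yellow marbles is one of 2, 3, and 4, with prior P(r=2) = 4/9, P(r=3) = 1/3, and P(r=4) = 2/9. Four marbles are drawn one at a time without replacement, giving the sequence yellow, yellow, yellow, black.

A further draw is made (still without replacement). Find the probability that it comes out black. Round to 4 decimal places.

For each hypothesis, P(data | H) works out to: P(data | r = 2) = (2/6)(1/5)(0/4) = 0; P(data | r = 3) = (3/6)(2/5)(1/4)(3/3) = 1/20; P(data | r = 4) = (4/6)(3/5)(2/4)(2/3) = 2/15.
Weighting by the prior gives 4/9 · 0 = 0, 1/3 · 1/20 = 1/60, 2/9 · 2/15 = 4/135; with total 5/108.
The posterior is then P(r = 2 | data) = 0, P(r = 3 | data) = 9/25, P(r = 4 | data) = 16/25.
The predictive probability is P(black next | data) = (1)(9/25) + (1/2)(16/25) = 17/25.

0.6800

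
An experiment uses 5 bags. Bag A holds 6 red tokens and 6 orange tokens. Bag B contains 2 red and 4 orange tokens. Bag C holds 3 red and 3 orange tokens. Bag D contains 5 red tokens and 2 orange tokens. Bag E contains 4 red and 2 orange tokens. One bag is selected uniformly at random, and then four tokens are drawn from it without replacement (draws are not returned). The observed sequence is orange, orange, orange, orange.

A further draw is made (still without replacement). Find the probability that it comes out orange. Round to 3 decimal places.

0.078

Compute the likelihood of the observed sequence for each case: P(data | bag A) = (6/12)(5/11)(4/10)(3/9) = 1/33; P(data | bag B) = (4/6)(3/5)(2/4)(1/3) = 1/15; P(data | bag C) = (3/6)(2/5)(1/4)(0/3) = 0; P(data | bag D) = (2/7)(1/6)(0/5) = 0; P(data | bag E) = (2/6)(1/5)(0/4) = 0.
The prior-weighted likelihoods are 1/5 · 1/33 = 1/165, 1/5 · 1/15 = 1/75, 1/5 · 0 = 0, 1/5 · 0 = 0, 1/5 · 0 = 0; summing to 16/825.
The posterior is then P(bag A | data) = 5/16, P(bag B | data) = 11/16, P(bag C | data) = 0, P(bag D | data) = 0, P(bag E | data) = 0.
The predictive probability is P(orange next | data) = (1/4)(5/16) + (0)(11/16) = 5/64.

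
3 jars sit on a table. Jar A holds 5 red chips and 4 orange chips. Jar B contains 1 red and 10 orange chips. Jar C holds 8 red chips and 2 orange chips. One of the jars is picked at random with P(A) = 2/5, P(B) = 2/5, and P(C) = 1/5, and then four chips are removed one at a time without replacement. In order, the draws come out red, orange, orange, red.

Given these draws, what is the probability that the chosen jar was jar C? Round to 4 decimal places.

0.1228

Under each hypothesis, the probability of the observed sequence is: P(data | jar A) = (5/9)(4/8)(3/7)(4/6) = 5/63; P(data | jar B) = (1/11)(10/10)(9/9)(0/8) = 0; P(data | jar C) = (8/10)(2/9)(1/8)(7/7) = 1/45.
The prior-weighted likelihoods are 2/5 · 5/63 = 2/63, 2/5 · 0 = 0, 1/5 · 1/45 = 1/225; summing to 19/525.
By Bayes' rule, P(jar C | data) = (1/225) / (19/525) = 7/57.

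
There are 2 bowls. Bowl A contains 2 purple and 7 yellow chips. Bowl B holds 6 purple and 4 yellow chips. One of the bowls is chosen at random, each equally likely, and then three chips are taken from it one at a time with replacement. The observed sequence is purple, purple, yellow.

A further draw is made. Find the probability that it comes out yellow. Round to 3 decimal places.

For each hypothesis, P(data | H) works out to: P(data | bowl A) = (2/9)(2/9)(7/9) = 0.038409; P(data | bowl B) = (6/10)(6/10)(4/10) = 0.144.
Multiplying each by its prior: 1/2 · 0.038409 = 0.019204, 1/2 · 0.144 = 0.072; these sum to 0.091204.
Dividing through by the total gives posterior P(bowl A | data) = 0.21056, P(bowl B | data) = 0.78944.
The predictive probability is P(yellow next | data) = (7/9)(0.21056) + (2/5)(0.78944) = 0.47955.

0.480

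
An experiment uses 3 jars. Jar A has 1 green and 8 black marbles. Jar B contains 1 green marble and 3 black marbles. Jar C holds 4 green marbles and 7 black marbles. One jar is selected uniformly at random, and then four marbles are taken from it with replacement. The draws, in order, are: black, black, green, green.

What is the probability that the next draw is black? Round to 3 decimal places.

0.702

The likelihood of the observed sequence under each hypothesis: P(data | jar A) = (8/9)(8/9)(1/9)(1/9) = 0.0097546; P(data | jar B) = (3/4)(3/4)(1/4)(1/4) = 0.035156; P(data | jar C) = (7/11)(7/11)(4/11)(4/11) = 0.053548.
Multiplying each by its prior: 1/3 · 0.0097546 = 0.0032515, 1/3 · 0.035156 = 0.011719, 1/3 · 0.053548 = 0.017849; with total 0.03282.
Normalising, the posterior is P(jar A | data) = 0.099073, P(jar B | data) = 0.35706, P(jar C | data) = 0.54386.
Averaging over the posterior, P(black next | data) = (8/9)(0.099073) + (3/4)(0.35706) + (7/11)(0.54386) = 0.70196.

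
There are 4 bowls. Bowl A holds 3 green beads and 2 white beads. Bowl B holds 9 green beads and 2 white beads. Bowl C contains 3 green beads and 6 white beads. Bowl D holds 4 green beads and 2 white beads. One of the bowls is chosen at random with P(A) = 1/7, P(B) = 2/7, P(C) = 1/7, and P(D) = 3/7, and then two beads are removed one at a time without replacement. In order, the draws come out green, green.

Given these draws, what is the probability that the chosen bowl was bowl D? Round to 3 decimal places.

0.415

For each hypothesis, P(data | H) works out to: P(data | bowl A) = (3/5)(2/4) = 0.3; P(data | bowl B) = (9/11)(8/10) = 0.65455; P(data | bowl C) = (3/9)(2/8) = 0.083333; P(data | bowl D) = (4/6)(3/5) = 0.4.
Weighting by the prior gives 1/7 · 0.3 = 0.042857, 2/7 · 0.65455 = 0.18701, 1/7 · 0.083333 = 0.011905, 3/7 · 0.4 = 0.17143; these sum to 0.4132.
By Bayes' rule, P(bowl D | data) = (0.17143) / (0.4132) = 0.41488.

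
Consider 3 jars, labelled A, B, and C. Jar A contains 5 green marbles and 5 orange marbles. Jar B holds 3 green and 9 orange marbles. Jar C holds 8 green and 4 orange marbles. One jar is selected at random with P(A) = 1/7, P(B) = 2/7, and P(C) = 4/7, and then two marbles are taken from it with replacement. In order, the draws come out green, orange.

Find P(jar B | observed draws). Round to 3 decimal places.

The likelihood of the observed sequence under each hypothesis: P(data | jar A) = (5/10)(5/10) = 1/4; P(data | jar B) = (3/12)(9/12) = 3/16; P(data | jar C) = (8/12)(4/12) = 2/9.
Weighting by the prior gives 1/7 · 1/4 = 1/28, 2/7 · 3/16 = 3/56, 4/7 · 2/9 = 8/63; summing to 109/504.
Hence P(jar B | data) = (3/56) / (109/504) = 27/109.

0.248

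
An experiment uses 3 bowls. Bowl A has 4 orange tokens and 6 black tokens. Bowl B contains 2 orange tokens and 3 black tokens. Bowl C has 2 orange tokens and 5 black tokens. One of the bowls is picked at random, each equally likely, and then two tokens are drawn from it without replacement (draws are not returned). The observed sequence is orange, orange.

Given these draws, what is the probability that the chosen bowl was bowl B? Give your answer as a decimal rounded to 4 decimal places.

0.3559

Compute the likelihood of the observed sequence for each case: P(data | bowl A) = (4/10)(3/9) = 2/15; P(data | bowl B) = (2/5)(1/4) = 1/10; P(data | bowl C) = (2/7)(1/6) = 1/21.
Multiplying each by its prior: 1/3 · 2/15 = 2/45, 1/3 · 1/10 = 1/30, 1/3 · 1/21 = 1/63; with total 59/630.
Therefore the posterior P(bowl B | data) = (1/30) / (59/630) = 21/59.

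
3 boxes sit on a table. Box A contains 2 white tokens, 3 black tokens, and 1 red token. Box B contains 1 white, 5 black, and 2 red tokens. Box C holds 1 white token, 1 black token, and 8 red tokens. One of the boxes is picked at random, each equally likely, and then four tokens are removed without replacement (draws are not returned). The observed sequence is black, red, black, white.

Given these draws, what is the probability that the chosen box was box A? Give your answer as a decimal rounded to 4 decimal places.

0.5833

For each hypothesis, P(data | H) works out to: P(data | box A) = (3/6)(1/5)(2/4)(2/3) = 1/30; P(data | box B) = (5/8)(2/7)(4/6)(1/5) = 1/42; P(data | box C) = (1/10)(8/9)(0/8) = 0.
Weighting by the prior gives 1/3 · 1/30 = 1/90, 1/3 · 1/42 = 1/126, 1/3 · 0 = 0; summing to 2/105.
Hence P(box A | data) = (1/90) / (2/105) = 7/12.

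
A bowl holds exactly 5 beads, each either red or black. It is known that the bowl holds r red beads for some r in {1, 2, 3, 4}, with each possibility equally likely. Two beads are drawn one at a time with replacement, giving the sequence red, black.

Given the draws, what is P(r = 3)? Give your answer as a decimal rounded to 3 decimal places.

0.300

Compute the likelihood of the observed sequence for each case: P(data | r = 1) = (1/5)(4/5) = 4/25; P(data | r = 2) = (2/5)(3/5) = 6/25; P(data | r = 3) = (3/5)(2/5) = 6/25; P(data | r = 4) = (4/5)(1/5) = 4/25.
Multiplying each by its prior: 1/4 · 4/25 = 1/25, 1/4 · 6/25 = 3/50, 1/4 · 6/25 = 3/50, 1/4 · 4/25 = 1/25; these sum to 1/5.
Hence P(r = 3 | data) = (3/50) / (1/5) = 3/10.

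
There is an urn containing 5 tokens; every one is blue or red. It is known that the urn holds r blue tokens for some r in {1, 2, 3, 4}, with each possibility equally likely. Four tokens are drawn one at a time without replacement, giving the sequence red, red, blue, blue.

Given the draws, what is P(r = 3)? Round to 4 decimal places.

0.5000

Under each hypothesis, the probability of the observed sequence is: P(data | r = 1) = (4/5)(3/4)(1/3)(0/2) = 0; P(data | r = 2) = (3/5)(2/4)(2/3)(1/2) = 1/10; P(data | r = 3) = (2/5)(1/4)(3/3)(2/2) = 1/10; P(data | r = 4) = (1/5)(0/4) = 0.
The prior-weighted likelihoods are 1/4 · 0 = 0, 1/4 · 1/10 = 1/40, 1/4 · 1/10 = 1/40, 1/4 · 0 = 0; these sum to 1/20.
So P(r = 3 | data) = (1/40) / (1/20) = 1/2.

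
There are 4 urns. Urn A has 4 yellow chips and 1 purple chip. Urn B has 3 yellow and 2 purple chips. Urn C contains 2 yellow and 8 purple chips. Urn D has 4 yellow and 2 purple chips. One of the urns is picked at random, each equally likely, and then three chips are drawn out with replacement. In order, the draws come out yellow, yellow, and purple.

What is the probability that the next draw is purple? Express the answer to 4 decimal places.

Under each hypothesis, the probability of the observed sequence is: P(data | urn A) = (4/5)(4/5)(1/5) = 0.128; P(data | urn B) = (3/5)(3/5)(2/5) = 0.144; P(data | urn C) = (2/10)(2/10)(8/10) = 0.032; P(data | urn D) = (4/6)(4/6)(2/6) = 0.14815.
The prior-weighted likelihoods are 1/4 · 0.128 = 0.032, 1/4 · 0.144 = 0.036, 1/4 · 0.032 = 0.008, 1/4 · 0.14815 = 0.037037; summing to 0.11304.
Dividing through by the total gives posterior P(urn A | data) = 0.28309, P(urn B | data) = 0.31848, P(urn C | data) = 0.070773, P(urn D | data) = 0.32765.
The predictive probability is P(purple next | data) = (1/5)(0.28309) + (2/5)(0.31848) + (4/5)(0.070773) + (1/3)(0.32765) = 0.34985.

0.3498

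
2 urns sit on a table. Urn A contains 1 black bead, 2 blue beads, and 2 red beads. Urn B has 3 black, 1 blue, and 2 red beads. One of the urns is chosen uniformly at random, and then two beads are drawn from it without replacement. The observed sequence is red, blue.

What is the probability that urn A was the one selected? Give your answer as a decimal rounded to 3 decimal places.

0.750

The likelihood of the observed sequence under each hypothesis: P(data | urn A) = (2/5)(2/4) = 1/5; P(data | urn B) = (2/6)(1/5) = 1/15.
Multiplying each by its prior: 1/2 · 1/5 = 1/10, 1/2 · 1/15 = 1/30; with total 2/15.
Therefore the posterior P(urn A | data) = (1/10) / (2/15) = 3/4.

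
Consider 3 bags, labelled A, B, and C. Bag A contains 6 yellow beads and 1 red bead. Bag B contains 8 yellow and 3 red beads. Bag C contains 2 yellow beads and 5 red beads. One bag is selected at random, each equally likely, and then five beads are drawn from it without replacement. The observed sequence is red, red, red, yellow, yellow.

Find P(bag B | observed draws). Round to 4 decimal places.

Under each hypothesis, the probability of the observed sequence is: P(data | bag A) = (1/7)(0/6) = 0; P(data | bag B) = (3/11)(2/10)(1/9)(8/8)(7/7) = 0.0060606; P(data | bag C) = (5/7)(4/6)(3/5)(2/4)(1/3) = 0.047619.
Weighting by the prior gives 1/3 · 0 = 0, 1/3 · 0.0060606 = 0.0020202, 1/3 · 0.047619 = 0.015873; with total 0.017893.
So P(bag B | data) = (0.0020202) / (0.017893) = 0.1129.

0.1129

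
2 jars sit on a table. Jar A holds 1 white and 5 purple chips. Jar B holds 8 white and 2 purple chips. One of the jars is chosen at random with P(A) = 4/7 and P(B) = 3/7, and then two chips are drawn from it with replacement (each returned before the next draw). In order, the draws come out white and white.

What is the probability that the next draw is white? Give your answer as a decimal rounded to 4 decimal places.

0.7654

Compute the likelihood of the observed sequence for each case: P(data | jar A) = (1/6)(1/6) = 0.027778; P(data | jar B) = (8/10)(8/10) = 0.64.
Weighting by the prior gives 4/7 · 0.027778 = 0.015873, 3/7 · 0.64 = 0.27429; summing to 0.29016.
The posterior is then P(jar A | data) = 0.054705, P(jar B | data) = 0.9453.
The predictive probability is P(white next | data) = (1/6)(0.054705) + (4/5)(0.9453) = 0.76535.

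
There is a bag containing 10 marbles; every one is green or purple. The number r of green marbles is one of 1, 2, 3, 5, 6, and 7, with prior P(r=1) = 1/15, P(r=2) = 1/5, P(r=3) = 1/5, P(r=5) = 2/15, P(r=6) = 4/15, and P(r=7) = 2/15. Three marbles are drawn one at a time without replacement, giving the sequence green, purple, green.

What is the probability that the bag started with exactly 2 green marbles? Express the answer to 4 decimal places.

Under each hypothesis, the probability of the observed sequence is: P(data | r = 1) = (1/10)(9/9)(0/8) = 0; P(data | r = 2) = (2/10)(8/9)(1/8) = 0.022222; P(data | r = 3) = (3/10)(7/9)(2/8) = 0.058333; P(data | r = 5) = (5/10)(5/9)(4/8) = 0.13889; P(data | r = 6) = (6/10)(4/9)(5/8) = 0.16667; P(data | r = 7) = (7/10)(3/9)(6/8) = 0.175.
Weighting by the prior gives 1/15 · 0 = 0, 1/5 · 0.022222 = 0.0044444, 1/5 · 0.058333 = 0.011667, 2/15 · 0.13889 = 0.018519, 4/15 · 0.16667 = 0.044444, 2/15 · 0.175 = 0.023333; these sum to 0.10241.
By Bayes' rule, P(r = 2 | data) = (0.0044444) / (0.10241) = 0.0434.

0.0434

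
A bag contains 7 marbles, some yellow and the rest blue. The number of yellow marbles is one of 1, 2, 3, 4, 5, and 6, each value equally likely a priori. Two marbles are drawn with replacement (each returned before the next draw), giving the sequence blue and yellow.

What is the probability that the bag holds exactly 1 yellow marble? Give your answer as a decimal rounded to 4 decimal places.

0.1071

Under each hypothesis, the probability of the observed sequence is: P(data | r = 1) = (6/7)(1/7) = 6/49; P(data | r = 2) = (5/7)(2/7) = 10/49; P(data | r = 3) = (4/7)(3/7) = 12/49; P(data | r = 4) = (3/7)(4/7) = 12/49; P(data | r = 5) = (2/7)(5/7) = 10/49; P(data | r = 6) = (1/7)(6/7) = 6/49.
Weighting by the prior gives 1/6 · 6/49 = 1/49, 1/6 · 10/49 = 5/147, 1/6 · 12/49 = 2/49, 1/6 · 12/49 = 2/49, 1/6 · 10/49 = 5/147, 1/6 · 6/49 = 1/49; these sum to 4/21.
By Bayes' rule, P(r = 1 | data) = (1/49) / (4/21) = 3/28.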